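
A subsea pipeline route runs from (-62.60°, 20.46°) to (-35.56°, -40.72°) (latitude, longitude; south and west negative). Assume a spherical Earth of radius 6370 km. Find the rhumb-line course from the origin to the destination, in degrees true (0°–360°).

305.0°

Meridional parts: M(φ₁)=-1.4115, M(φ₂)=-0.6648 → ΔM = +0.7467;  Δλ = -1.0678 rad
tan C = Δλ / ΔM = -1.4300 → C = 304.97°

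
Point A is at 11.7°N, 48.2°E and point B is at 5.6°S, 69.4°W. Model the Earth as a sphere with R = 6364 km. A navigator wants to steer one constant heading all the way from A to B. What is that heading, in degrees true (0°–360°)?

Meridional parts: M(φ₁)=+0.2056, M(φ₂)=-0.0979 → ΔM = -0.3035;  Δλ = -2.0525 rad
tan C = Δλ / ΔM = +6.7621 → C = 261.59°

261.6°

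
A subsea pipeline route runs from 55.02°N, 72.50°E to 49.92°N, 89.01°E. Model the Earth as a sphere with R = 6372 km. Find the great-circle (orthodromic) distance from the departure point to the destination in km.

1250 km

cos σ = sin φ₁ sin φ₂ + cos φ₁ cos φ₂ cos Δλ
      = sin(55.02°)sin(49.92°) + cos(55.02°)cos(49.92°)cos(16.51°) = 0.9808
σ = 11.239° → d = Rσ = 6372·0.19616 = 1250 km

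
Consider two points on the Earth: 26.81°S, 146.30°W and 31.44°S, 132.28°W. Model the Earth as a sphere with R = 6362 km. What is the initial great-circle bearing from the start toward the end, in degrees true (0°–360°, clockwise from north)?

N = sin Δλ·cos φ₂ = +0.2067;  D = cos φ₁ sin φ₂ − sin φ₁ cos φ₂ cos Δλ = -0.0922
initial course = atan2(N, D) = 114.04°

114.0°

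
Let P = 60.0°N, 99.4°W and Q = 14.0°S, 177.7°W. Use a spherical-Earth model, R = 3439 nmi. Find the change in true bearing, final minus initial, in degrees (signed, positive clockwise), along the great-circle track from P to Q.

-43.4°

At departure: θ₁ = atan2(sin Δλ cos φ₂, cos φ₁ sin φ₂ − sin φ₁ cos φ₂ cos Δλ) = 252.95°
At arrival: θ₂ = atan2(sin Δλ cos φ₁, −cos φ₂ sin φ₁ + sin φ₂ cos φ₁ cos Δλ) = 209.52°
Δθ = θ₂ − θ₁ = -43.4°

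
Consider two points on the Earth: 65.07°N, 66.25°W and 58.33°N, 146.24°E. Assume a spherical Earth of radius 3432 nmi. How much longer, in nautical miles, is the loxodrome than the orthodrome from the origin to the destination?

Great circle: cos σ = sin φ₁ sin φ₂ + cos φ₁ cos φ₂ cos Δλ,  σ = 0.9458 rad → d_gc = 3245.9 nmi
Rhumb line: Δψ = -0.2493, q = Δφ/Δψ = 0.4719, d_rh = R√(Δφ²+q²Δλ²) = 4189.3 nmi
Excess = 4189.3 − 3245.9 = 943.4 ≈ 943 nmi

943 nmi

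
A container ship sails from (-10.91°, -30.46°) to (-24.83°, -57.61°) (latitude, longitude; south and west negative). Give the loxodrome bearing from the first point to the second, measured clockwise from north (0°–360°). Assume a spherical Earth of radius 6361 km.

Meridional parts: M(φ₁)=-0.1916, M(φ₂)=-0.4476 → ΔM = -0.2560;  Δλ = -0.4739 rad
tan C = Δλ / ΔM = +1.8508 → C = 241.62°

241.6°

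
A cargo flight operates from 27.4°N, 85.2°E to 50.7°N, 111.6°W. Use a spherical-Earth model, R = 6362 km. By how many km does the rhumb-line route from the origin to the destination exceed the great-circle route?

2926 km

Great circle: cos σ = sin φ₁ sin φ₂ + cos φ₁ cos φ₂ cos Δλ,  σ = 1.7540 rad → d_gc = 11159.1 km
Rhumb line: Δψ = +0.5323, q = Δφ/Δψ = 0.7640, d_rh = R√(Δφ²+q²Δλ²) = 14084.8 km
Excess = 14084.8 − 11159.1 = 2925.7 ≈ 2926 km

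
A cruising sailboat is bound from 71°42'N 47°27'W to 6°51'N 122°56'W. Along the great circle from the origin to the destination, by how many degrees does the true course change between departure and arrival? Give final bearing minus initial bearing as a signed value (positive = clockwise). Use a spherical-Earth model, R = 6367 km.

Initial bearing θ₁ = atan2(sin Δλ cos φ₂, cos φ₁ sin φ₂ − sin φ₁ cos φ₂ cos Δλ) = 258.31°
Final bearing θ₂ = (initial bearing from the destination back to the start) + 180° = 198.04°
Δθ = θ₂ − θ₁ = -60.3°

-60.3°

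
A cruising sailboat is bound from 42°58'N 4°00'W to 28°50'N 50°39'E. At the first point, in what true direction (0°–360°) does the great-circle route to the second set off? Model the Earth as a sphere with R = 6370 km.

N = sin Δλ·cos φ₂ = +0.7145;  D = cos φ₁ sin φ₂ − sin φ₁ cos φ₂ cos Δλ = +0.0074
initial course = atan2(N, D) = 89.40°

89.4°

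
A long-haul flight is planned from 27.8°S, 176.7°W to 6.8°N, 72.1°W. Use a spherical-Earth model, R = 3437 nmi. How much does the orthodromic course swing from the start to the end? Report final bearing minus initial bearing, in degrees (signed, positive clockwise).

-27.7°

At departure: θ₁ = atan2(sin Δλ cos φ₂, cos φ₁ sin φ₂ − sin φ₁ cos φ₂ cos Δλ) = 90.72°
At arrival: θ₂ = atan2(sin Δλ cos φ₁, −cos φ₂ sin φ₁ + sin φ₂ cos φ₁ cos Δλ) = 62.97°
Δθ = θ₂ − θ₁ = -27.7°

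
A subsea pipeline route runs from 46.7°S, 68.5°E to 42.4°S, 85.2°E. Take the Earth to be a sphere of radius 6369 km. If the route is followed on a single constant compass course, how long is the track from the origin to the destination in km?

Δψ = ln[tan(π/4+φ₂/2)/tan(π/4+φ₁/2)] = +0.1054;  Δφ = +0.0750 rad,  Δλ = +0.2915 rad
q = Δφ/Δψ = 0.7121
d = R·√(Δφ² + q²Δλ²) = 6369·0.22072 = 1406 km

1406 km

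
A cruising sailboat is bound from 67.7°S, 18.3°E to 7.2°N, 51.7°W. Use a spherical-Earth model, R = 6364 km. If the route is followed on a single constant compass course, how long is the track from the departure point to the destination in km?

Rhumb course C = atan2(Δλ, Δψ) with Δψ = ln[tan(π/4+φ₂/2)/tan(π/4+φ₁/2)] = +1.7500, Δλ = -1.2217 → C = 325.08°
d = R·|Δφ| / |cos C| = 6364·1.30725 / 0.81996 = 10146 km

10146 km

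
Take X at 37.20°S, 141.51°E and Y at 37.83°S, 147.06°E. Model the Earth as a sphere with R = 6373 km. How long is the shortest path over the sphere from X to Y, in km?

495 km

cos σ = sin φ₁ sin φ₂ + cos φ₁ cos φ₂ cos Δλ
      = sin(-37.20°)sin(-37.83°) + cos(-37.20°)cos(-37.83°)cos(5.55°) = 0.9970
σ = 4.446° → d = Rσ = 6373·0.07760 = 495 km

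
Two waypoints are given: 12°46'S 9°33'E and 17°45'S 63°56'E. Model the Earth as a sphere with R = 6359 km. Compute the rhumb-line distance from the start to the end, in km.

Δψ = ln[tan(π/4+φ₂/2)/tan(π/4+φ₁/2)] = -0.0902;  Δφ = -0.0870 rad,  Δλ = +0.9492 rad
q = Δφ/Δψ = 0.9644
d = R·√(Δφ² + q²Δλ²) = 6359·0.91950 = 5847 km

5847 km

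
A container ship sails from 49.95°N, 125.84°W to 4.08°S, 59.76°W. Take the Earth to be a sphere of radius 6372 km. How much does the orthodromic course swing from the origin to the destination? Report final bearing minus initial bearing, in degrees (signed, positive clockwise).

At departure: θ₁ = atan2(sin Δλ cos φ₂, cos φ₁ sin φ₂ − sin φ₁ cos φ₂ cos Δλ) = 111.29°
At arrival: θ₂ = atan2(sin Δλ cos φ₁, −cos φ₂ sin φ₁ + sin φ₂ cos φ₁ cos Δλ) = 143.05°
Δθ = θ₂ − θ₁ = +31.8°

+31.8°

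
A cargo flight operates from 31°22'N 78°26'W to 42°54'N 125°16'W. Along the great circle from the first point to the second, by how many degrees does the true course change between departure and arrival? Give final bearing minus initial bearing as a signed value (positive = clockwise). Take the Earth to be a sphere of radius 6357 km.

-29.4°

Initial bearing θ₁ = atan2(sin Δλ cos φ₂, cos φ₁ sin φ₂ − sin φ₁ cos φ₂ cos Δλ) = 300.95°
Final bearing θ₂ = (initial bearing from the destination back to the start) + 180° = 271.50°
Δθ = θ₂ − θ₁ = -29.4°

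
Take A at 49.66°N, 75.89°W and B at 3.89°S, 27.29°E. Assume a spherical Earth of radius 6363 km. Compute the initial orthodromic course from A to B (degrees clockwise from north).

82.4°

N = sin Δλ·cos φ₂ = +0.9714;  D = cos φ₁ sin φ₂ − sin φ₁ cos φ₂ cos Δλ = +0.1295
initial course = atan2(N, D) = 82.41°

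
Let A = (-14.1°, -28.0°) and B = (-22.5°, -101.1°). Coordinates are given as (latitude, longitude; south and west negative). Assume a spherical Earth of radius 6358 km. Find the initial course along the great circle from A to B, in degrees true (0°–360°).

250.9°

θ = atan2( sin Δλ·cos φ₂ ,  cos φ₁ sin φ₂ − sin φ₁ cos φ₂ cos Δλ )
  = atan2(-0.8840, -0.3057) = 250.92°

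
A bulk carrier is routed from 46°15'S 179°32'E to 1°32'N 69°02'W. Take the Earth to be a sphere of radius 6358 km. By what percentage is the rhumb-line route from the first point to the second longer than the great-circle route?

3.9%

Great circle: σ = 1.8462 rad → d_gc = Rσ = 11738.1 km
Rhumb: Δφ = +0.8340, Δλ = +1.9449, Δψ = +0.9393, q = Δφ/Δψ = 0.8878 → d_rh = R√(Δφ²+q²Δλ²) = 12192.0 km
Excess = (12192.0 − 11738.1) / 11738.1 = 453.9 / 11738.1 = 3.87% ≈ 3.9%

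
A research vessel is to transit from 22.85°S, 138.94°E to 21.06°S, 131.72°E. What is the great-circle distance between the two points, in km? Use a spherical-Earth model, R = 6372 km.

cos σ = sin φ₁ sin φ₂ + cos φ₁ cos φ₂ cos Δλ
      = sin(-22.85°)sin(-21.06°) + cos(-22.85°)cos(-21.06°)cos(-7.22°) = 0.9927
σ = 6.931° → d = Rσ = 6372·0.12096 = 771 km

771 km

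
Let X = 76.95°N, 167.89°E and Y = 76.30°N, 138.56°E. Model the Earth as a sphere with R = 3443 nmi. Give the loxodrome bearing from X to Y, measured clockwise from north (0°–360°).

Δψ = ln[tan(π/4+φ₂/2)/tan(π/4+φ₁/2)] = -0.0491
Δλ = -0.5119 rad (taken the short way round)
course = atan2(Δλ, Δψ) = 264.53°

264.5°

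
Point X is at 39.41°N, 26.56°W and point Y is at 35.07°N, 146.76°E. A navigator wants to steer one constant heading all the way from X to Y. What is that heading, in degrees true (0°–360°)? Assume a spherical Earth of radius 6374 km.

91.8°

Δψ = ln[tan(π/4+φ₂/2)/tan(π/4+φ₁/2)] = -0.0952
Δλ = +3.0250 rad (taken the short way round)
course = atan2(Δλ, Δψ) = 91.80°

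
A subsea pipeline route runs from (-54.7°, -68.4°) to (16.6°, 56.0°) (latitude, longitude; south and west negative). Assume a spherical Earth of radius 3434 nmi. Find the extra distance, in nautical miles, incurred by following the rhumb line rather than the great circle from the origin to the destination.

358 nmi

Great circle: cos σ = sin φ₁ sin φ₂ + cos φ₁ cos φ₂ cos Δλ,  σ = 2.1484 rad → d_gc = 7377.6 nmi
Rhumb line: Δψ = +1.4390, q = Δφ/Δψ = 0.8648, d_rh = R√(Δφ²+q²Δλ²) = 7735.2 nmi
Excess = 7735.2 − 7377.6 = 357.6 ≈ 358 nmi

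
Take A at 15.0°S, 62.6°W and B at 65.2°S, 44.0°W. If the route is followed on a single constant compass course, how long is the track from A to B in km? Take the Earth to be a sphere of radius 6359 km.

5756 km

Rhumb course C = atan2(Δλ, Δψ) with Δψ = ln[tan(π/4+φ₂/2)/tan(π/4+φ₁/2)] = -1.2499, Δλ = +0.3246 → C = 165.44°
d = R·|Δφ| / |cos C| = 6359·0.87616 / 0.96789 = 5756 km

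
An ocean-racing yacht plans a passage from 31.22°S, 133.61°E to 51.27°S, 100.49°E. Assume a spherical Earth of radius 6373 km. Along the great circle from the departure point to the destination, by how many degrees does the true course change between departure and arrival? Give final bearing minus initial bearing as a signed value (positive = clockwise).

+22.5°

At departure: θ₁ = atan2(sin Δλ cos φ₂, cos φ₁ sin φ₂ − sin φ₁ cos φ₂ cos Δλ) = 220.84°
At arrival: θ₂ = atan2(sin Δλ cos φ₁, −cos φ₂ sin φ₁ + sin φ₂ cos φ₁ cos Δλ) = 243.35°
Δθ = θ₂ − θ₁ = +22.5°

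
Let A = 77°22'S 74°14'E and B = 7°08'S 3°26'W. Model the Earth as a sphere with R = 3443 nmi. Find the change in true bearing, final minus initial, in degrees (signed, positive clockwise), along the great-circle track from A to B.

+67.0°

At departure: θ₁ = atan2(sin Δλ cos φ₂, cos φ₁ sin φ₂ − sin φ₁ cos φ₂ cos Δλ) = 280.50°
At arrival: θ₂ = atan2(sin Δλ cos φ₁, −cos φ₂ sin φ₁ + sin φ₂ cos φ₁ cos Δλ) = 347.48°
Δθ = θ₂ − θ₁ = +67.0°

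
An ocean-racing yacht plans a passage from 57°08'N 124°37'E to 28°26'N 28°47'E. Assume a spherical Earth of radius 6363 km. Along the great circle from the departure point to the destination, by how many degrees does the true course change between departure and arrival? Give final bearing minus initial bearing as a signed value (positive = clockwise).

Initial bearing θ₁ = atan2(sin Δλ cos φ₂, cos φ₁ sin φ₂ − sin φ₁ cos φ₂ cos Δλ) = 290.87°
Final bearing θ₂ = (initial bearing from the destination back to the start) + 180° = 215.22°
Δθ = θ₂ − θ₁ = -75.7°

-75.7°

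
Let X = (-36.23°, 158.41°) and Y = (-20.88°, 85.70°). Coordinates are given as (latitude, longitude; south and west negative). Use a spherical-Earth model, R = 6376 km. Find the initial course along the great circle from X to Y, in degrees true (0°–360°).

262.1°

N = sin Δλ·cos φ₂ = -0.8921;  D = cos φ₁ sin φ₂ − sin φ₁ cos φ₂ cos Δλ = -0.1234
initial course = atan2(N, D) = 262.13°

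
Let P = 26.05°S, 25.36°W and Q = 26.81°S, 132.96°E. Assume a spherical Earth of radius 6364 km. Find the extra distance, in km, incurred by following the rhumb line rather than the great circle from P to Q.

Great circle: cos σ = sin φ₁ sin φ₂ + cos φ₁ cos φ₂ cos Δλ,  σ = 2.1496 rad → d_gc = 13680.2 km
Rhumb line: Δψ = -0.0148, q = Δφ/Δψ = 0.8955, d_rh = R√(Δφ²+q²Δλ²) = 15747.1 km
Excess = 15747.1 − 13680.2 = 2066.9 ≈ 2067 km

2067 km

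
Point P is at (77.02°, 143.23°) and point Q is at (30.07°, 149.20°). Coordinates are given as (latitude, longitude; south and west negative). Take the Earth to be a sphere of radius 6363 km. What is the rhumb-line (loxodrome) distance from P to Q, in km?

5225 km

Δψ = ln[tan(π/4+φ₂/2)/tan(π/4+φ₁/2)] = -1.6230;  Δφ = -0.8194 rad,  Δλ = +0.1042 rad
q = Δφ/Δψ = 0.5049
d = R·√(Δφ² + q²Δλ²) = 6363·0.82112 = 5225 km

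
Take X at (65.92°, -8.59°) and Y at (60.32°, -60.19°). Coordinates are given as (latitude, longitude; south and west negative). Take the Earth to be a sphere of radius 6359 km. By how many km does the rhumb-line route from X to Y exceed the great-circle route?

Great circle: cos σ = sin φ₁ sin φ₂ + cos φ₁ cos φ₂ cos Δλ,  σ = 0.4061 rad → d_gc = 2582.1 km
Rhumb line: Δψ = -0.2169, q = Δφ/Δψ = 0.4505, d_rh = R√(Δφ²+q²Δλ²) = 2654.0 km
Excess = 2654.0 − 2582.1 = 71.9 ≈ 72 km

72 km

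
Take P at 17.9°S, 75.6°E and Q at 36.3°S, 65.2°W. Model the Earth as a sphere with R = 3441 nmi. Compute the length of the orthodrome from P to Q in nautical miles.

Haversine: a = sin²(Δφ/2)+cos φ₁ cos φ₂ sin²(Δλ/2) = 0.70618;  σ = 2·atan2(√a,√(1−a))
σ = 114.353° → d = Rσ = 3441·1.99584 = 6868 nmi

6868 nmi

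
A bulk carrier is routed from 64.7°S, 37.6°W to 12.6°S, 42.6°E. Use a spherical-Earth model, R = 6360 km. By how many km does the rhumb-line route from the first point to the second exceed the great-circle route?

334 km

Great circle: cos σ = sin φ₁ sin φ₂ + cos φ₁ cos φ₂ cos Δλ,  σ = 1.2993 rad → d_gc = 8263.3 km
Rhumb line: Δψ = +1.2724, q = Δφ/Δψ = 0.7146, d_rh = R√(Δφ²+q²Δλ²) = 8597.7 km
Excess = 8597.7 − 8263.3 = 334.4 ≈ 334 km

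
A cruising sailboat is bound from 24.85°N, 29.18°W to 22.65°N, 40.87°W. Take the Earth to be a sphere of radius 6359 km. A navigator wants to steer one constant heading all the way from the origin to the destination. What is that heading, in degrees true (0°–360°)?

258.4°

Meridional parts: M(φ₁)=+0.4480, M(φ₂)=+0.4060 → ΔM = -0.0420;  Δλ = -0.2040 rad
tan C = Δλ / ΔM = +4.8632 → C = 258.38°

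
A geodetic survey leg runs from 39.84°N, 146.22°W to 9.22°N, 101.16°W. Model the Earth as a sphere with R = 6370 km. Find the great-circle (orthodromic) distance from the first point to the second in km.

Haversine: a = sin²(Δφ/2)+cos φ₁ cos φ₂ sin²(Δλ/2) = 0.18099;  σ = 2·atan2(√a,√(1−a))
σ = 50.356° → d = Rσ = 6370·0.87888 = 5598 km

5598 km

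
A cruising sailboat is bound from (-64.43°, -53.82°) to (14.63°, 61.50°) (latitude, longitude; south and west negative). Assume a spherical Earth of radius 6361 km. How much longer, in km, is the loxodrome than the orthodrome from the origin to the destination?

Great circle: cos σ = sin φ₁ sin φ₂ + cos φ₁ cos φ₂ cos Δλ,  σ = 1.9894 rad → d_gc = 12654.3 km
Rhumb line: Δψ = +1.7413, q = Δφ/Δψ = 0.7924, d_rh = R√(Δφ²+q²Δλ²) = 13415.1 km
Excess = 13415.1 − 12654.3 = 760.8 ≈ 761 km

761 km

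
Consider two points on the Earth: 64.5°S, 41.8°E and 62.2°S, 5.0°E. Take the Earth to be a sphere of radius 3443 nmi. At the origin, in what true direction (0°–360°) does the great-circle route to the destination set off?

N = sin Δλ·cos φ₂ = -0.2794;  D = cos φ₁ sin φ₂ − sin φ₁ cos φ₂ cos Δλ = -0.0438
initial course = atan2(N, D) = 261.10°

261.1°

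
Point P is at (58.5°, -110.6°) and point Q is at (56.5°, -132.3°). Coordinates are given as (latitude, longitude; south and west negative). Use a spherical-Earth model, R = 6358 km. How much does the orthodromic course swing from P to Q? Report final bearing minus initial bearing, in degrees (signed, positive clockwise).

-18.4°

At departure: θ₁ = atan2(sin Δλ cos φ₂, cos φ₁ sin φ₂ − sin φ₁ cos φ₂ cos Δλ) = 269.57°
At arrival: θ₂ = atan2(sin Δλ cos φ₁, −cos φ₂ sin φ₁ + sin φ₂ cos φ₁ cos Δλ) = 251.20°
Δθ = θ₂ − θ₁ = -18.4°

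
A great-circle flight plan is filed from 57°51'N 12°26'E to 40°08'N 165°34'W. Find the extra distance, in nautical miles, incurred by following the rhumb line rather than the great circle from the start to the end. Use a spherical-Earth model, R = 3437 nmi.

Great circle: cos σ = sin φ₁ sin φ₂ + cos φ₁ cos φ₂ cos Δλ,  σ = 1.4312 rad → d_gc = 4919.07 nmi
Rhumb line: Δψ = -0.4783, q = Δφ/Δψ = 0.6465, d_rh = R√(Δφ²+q²Δλ²) = 6984.58 nmi
Excess = 6984.58 − 4919.07 = 2065.51 ≈ 2066 nmi

2066 nmi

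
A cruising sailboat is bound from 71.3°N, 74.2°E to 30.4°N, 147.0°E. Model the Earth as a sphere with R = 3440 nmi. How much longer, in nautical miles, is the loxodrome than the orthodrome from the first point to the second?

152 nmi

Great circle: cos σ = sin φ₁ sin φ₂ + cos φ₁ cos φ₂ cos Δλ,  σ = 0.9751 rad → d_gc = 3354.3 nmi
Rhumb line: Δψ = -1.2465, q = Δφ/Δψ = 0.5727, d_rh = R√(Δφ²+q²Δλ²) = 3506.4 nmi
Excess = 3506.4 − 3354.3 = 152.1 ≈ 152 nmi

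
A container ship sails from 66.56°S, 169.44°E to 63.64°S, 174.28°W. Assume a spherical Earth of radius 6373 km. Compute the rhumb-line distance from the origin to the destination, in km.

828 km

Rhumb course C = atan2(Δλ, Δψ) with Δψ = ln[tan(π/4+φ₂/2)/tan(π/4+φ₁/2)] = +0.1212, Δλ = +0.2841 → C = 66.90°
d = R·|Δφ| / |cos C| = 6373·0.05096 / 0.39229 = 828 km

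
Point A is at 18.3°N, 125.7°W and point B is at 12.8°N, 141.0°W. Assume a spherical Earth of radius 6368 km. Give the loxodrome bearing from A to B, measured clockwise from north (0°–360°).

Meridional parts: M(φ₁)=+0.3250, M(φ₂)=+0.2253 → ΔM = -0.0997;  Δλ = -0.2670 rad
tan C = Δλ / ΔM = +2.6788 → C = 249.53°

249.5°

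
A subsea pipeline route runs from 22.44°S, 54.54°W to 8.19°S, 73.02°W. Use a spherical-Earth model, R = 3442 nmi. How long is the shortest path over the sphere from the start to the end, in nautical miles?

Haversine: a = sin²(Δφ/2)+cos φ₁ cos φ₂ sin²(Δλ/2) = 0.03897;  σ = 2·atan2(√a,√(1−a))
σ = 22.771° → d = Rσ = 3442·0.39744 = 1368 nmi

1368 nmi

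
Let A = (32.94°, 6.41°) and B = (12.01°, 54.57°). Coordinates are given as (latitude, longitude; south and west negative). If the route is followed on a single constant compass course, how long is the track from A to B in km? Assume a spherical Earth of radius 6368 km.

5432 km

Rhumb course C = atan2(Δλ, Δψ) with Δψ = ln[tan(π/4+φ₂/2)/tan(π/4+φ₁/2)] = -0.3983, Δλ = +0.8406 → C = 115.35°
d = R·|Δφ| / |cos C| = 6368·0.36530 / 0.42822 = 5432 km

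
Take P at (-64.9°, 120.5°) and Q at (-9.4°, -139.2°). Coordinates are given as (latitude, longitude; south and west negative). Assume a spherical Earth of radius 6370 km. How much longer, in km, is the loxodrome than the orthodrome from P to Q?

Great circle: cos σ = sin φ₁ sin φ₂ + cos φ₁ cos φ₂ cos Δλ,  σ = 1.4977 rad → d_gc = 9540.1 km
Rhumb line: Δψ = +1.3375, q = Δφ/Δψ = 0.7242, d_rh = R√(Δφ²+q²Δλ²) = 10163.2 km
Excess = 10163.2 − 9540.1 = 623.1 ≈ 623 km

623 km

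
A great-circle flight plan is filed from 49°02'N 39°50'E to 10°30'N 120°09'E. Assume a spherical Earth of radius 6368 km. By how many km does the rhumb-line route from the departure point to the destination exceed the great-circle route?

Great circle: cos σ = sin φ₁ sin φ₂ + cos φ₁ cos φ₂ cos Δλ,  σ = 1.3222 rad → d_gc = 8419.8 km
Rhumb line: Δψ = -0.8004, q = Δφ/Δψ = 0.8402, d_rh = R√(Δφ²+q²Δλ²) = 8637.1 km
Excess = 8637.1 − 8419.8 = 217.3 ≈ 217 km

217 km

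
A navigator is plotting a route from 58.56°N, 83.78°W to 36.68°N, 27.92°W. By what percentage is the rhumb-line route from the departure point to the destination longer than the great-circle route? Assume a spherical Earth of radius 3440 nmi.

Great circle: σ = 0.7311 rad → d_gc = Rσ = 2515.1 nmi
Rhumb: Δφ = -0.3819, Δλ = +0.9749, Δψ = -0.5787, q = Δφ/Δψ = 0.6598 → d_rh = R√(Δφ²+q²Δλ²) = 2573.5 nmi
Excess = (2573.5 − 2515.1) / 2515.1 = 58.4 / 2515.1 = 2.32% ≈ 2.3%

2.3%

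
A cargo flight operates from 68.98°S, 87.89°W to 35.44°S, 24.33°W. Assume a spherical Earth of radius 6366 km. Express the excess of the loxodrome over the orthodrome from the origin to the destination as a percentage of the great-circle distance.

3.5%

Great circle: σ = 0.8347 rad → d_gc = Rσ = 5313.8 km
Rhumb: Δφ = +0.5854, Δλ = +1.1093, Δψ = +1.0224, q = Δφ/Δψ = 0.5726 → d_rh = R√(Δφ²+q²Δλ²) = 5498.9 km
Excess = (5498.9 − 5313.8) / 5313.8 = 185.1 / 5313.8 = 3.48% ≈ 3.5%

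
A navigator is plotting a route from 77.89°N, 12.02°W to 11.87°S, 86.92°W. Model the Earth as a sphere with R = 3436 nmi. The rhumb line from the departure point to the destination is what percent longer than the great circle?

3.3%

Great circle: σ = 1.7190 rad → d_gc = Rσ = 5906.4 nmi
Rhumb: Δφ = -1.5666, Δλ = -1.3073, Δψ = -2.4523, q = Δφ/Δψ = 0.6388 → d_rh = R√(Δφ²+q²Δλ²) = 6099.9 nmi
Excess = (6099.9 − 5906.4) / 5906.4 = 193.5 / 5906.4 = 3.28% ≈ 3.3%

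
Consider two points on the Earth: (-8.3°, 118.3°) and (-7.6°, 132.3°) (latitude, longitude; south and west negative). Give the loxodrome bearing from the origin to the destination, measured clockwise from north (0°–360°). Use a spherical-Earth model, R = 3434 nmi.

87.1°

Meridional parts: M(φ₁)=-0.1454, M(φ₂)=-0.1330 → ΔM = +0.0123;  Δλ = +0.2443 rad
tan C = Δλ / ΔM = +19.8077 → C = 87.11°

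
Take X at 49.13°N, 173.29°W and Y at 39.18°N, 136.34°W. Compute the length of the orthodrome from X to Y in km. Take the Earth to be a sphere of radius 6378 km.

Haversine: a = sin²(Δφ/2)+cos φ₁ cos φ₂ sin²(Δλ/2) = 0.05846;  σ = 2·atan2(√a,√(1−a))
σ = 27.983° → d = Rσ = 6378·0.48839 = 3115 km

3115 km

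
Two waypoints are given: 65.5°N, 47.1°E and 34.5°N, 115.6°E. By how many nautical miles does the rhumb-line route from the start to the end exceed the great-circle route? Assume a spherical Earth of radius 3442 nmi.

Great circle: cos σ = sin φ₁ sin φ₂ + cos φ₁ cos φ₂ cos Δλ,  σ = 0.8754 rad → d_gc = 3013.2 nmi
Rhumb line: Δψ = -0.8851, q = Δφ/Δψ = 0.6113, d_rh = R√(Δφ²+q²Δλ²) = 3129.9 nmi
Excess = 3129.9 − 3013.2 = 116.7 ≈ 117 nmi

117 nmi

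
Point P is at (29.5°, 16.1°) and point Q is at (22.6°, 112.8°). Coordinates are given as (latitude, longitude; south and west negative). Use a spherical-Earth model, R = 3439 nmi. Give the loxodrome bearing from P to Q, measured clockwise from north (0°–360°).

Meridional parts: M(φ₁)=+0.5393, M(φ₂)=+0.4051 → ΔM = -0.1342;  Δλ = +1.6877 rad
tan C = Δλ / ΔM = -12.5795 → C = 94.55°

94.5°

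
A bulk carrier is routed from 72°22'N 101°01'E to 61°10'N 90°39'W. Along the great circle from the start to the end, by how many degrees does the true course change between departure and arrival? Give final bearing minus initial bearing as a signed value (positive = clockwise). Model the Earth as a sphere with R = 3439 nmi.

At departure: θ₁ = atan2(sin Δλ cos φ₂, cos φ₁ sin φ₂ − sin φ₁ cos φ₂ cos Δλ) = 7.76°
At arrival: θ₂ = atan2(sin Δλ cos φ₁, −cos φ₂ sin φ₁ + sin φ₂ cos φ₁ cos Δλ) = 175.13°
Δθ = θ₂ − θ₁ = +167.4°

+167.4°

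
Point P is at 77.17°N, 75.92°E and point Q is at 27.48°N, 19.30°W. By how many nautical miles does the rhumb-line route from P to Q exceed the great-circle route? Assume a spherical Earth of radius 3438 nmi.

Great circle: cos σ = sin φ₁ sin φ₂ + cos φ₁ cos φ₂ cos Δλ,  σ = 1.1241 rad → d_gc = 3864.6 nmi
Rhumb line: Δψ = -1.6863, q = Δφ/Δψ = 0.5143, d_rh = R√(Δφ²+q²Δλ²) = 4186.3 nmi
Excess = 4186.3 − 3864.6 = 321.7 ≈ 322 nmi

322 nmi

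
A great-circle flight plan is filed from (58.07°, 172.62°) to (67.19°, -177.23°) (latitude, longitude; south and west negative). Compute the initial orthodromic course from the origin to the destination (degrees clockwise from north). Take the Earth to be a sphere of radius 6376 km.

22.7°

θ = atan2( sin Δλ·cos φ₂ ,  cos φ₁ sin φ₂ − sin φ₁ cos φ₂ cos Δλ )
  = atan2(+0.0683, +0.1637) = 22.66°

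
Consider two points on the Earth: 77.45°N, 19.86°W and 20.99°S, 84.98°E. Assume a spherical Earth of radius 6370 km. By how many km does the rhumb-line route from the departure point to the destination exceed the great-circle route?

Great circle: cos σ = sin φ₁ sin φ₂ + cos φ₁ cos φ₂ cos Δλ,  σ = 1.9841 rad → d_gc = 12638.5 km
Rhumb line: Δψ = -2.5825, q = Δφ/Δψ = 0.6653, d_rh = R√(Δφ²+q²Δλ²) = 13413.1 km
Excess = 13413.1 − 12638.5 = 774.6 ≈ 775 km

775 km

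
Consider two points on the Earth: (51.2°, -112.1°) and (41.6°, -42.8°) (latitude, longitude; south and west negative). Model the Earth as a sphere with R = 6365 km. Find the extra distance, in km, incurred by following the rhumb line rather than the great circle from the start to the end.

Great circle: cos σ = sin φ₁ sin φ₂ + cos φ₁ cos φ₂ cos Δλ,  σ = 0.8189 rad → d_gc = 5212.1 km
Rhumb line: Δψ = -0.2439, q = Δφ/Δψ = 0.6870, d_rh = R√(Δφ²+q²Δλ²) = 5395.5 km
Excess = 5395.5 − 5212.1 = 183.4 ≈ 183 km

183 km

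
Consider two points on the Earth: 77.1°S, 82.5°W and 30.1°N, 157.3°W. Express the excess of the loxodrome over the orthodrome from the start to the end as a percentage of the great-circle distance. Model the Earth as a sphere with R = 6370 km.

Great circle: σ = 2.0244 rad → d_gc = Rσ = 12895.5 km
Rhumb: Δφ = +1.8710, Δλ = -1.3055, Δψ = +2.7312, q = Δφ/Δψ = 0.6850 → d_rh = R√(Δφ²+q²Δλ²) = 13209.8 km
Excess = (13209.8 − 12895.5) / 12895.5 = 314.3 / 12895.5 = 2.44% ≈ 2.4%

2.4%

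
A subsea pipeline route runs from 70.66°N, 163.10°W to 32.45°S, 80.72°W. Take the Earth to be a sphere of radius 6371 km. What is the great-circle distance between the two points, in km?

13119 km

cos σ = sin φ₁ sin φ₂ + cos φ₁ cos φ₂ cos Δλ
      = sin(70.66°)sin(-32.45°) + cos(70.66°)cos(-32.45°)cos(82.38°) = -0.4692
σ = 117.984° → d = Rσ = 6371·2.05921 = 13119 km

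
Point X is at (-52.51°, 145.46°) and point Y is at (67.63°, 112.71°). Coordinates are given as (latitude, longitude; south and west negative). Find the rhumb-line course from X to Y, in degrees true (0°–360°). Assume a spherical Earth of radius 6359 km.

Δψ = ln[tan(π/4+φ₂/2)/tan(π/4+φ₁/2)] = +2.7015
Δλ = -0.5716 rad (taken the short way round)
course = atan2(Δλ, Δψ) = 348.05°

348.1°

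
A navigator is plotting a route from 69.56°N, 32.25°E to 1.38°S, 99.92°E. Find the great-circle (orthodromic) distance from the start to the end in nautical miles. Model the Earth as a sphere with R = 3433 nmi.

5014 nmi

Haversine: a = sin²(Δφ/2)+cos φ₁ cos φ₂ sin²(Δλ/2) = 0.44496;  σ = 2·atan2(√a,√(1−a))
σ = 83.680° → d = Rσ = 3433·1.46049 = 5014 nmi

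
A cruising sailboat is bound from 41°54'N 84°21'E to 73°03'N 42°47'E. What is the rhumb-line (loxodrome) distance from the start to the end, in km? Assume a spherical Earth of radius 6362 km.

4147 km

Rhumb course C = atan2(Δλ, Δψ) with Δψ = ln[tan(π/4+φ₂/2)/tan(π/4+φ₁/2)] = +1.0970, Δλ = -0.7255 → C = 326.52°
d = R·|Δφ| / |cos C| = 6362·0.54367 / 0.83409 = 4147 km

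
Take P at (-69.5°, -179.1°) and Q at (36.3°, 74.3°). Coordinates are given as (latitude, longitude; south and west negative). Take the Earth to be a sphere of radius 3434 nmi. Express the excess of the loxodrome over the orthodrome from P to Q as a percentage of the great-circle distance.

3.6%

Great circle: σ = 2.2590 rad → d_gc = Rσ = 7757.4 nmi
Rhumb: Δφ = +1.8466, Δλ = -1.8605, Δψ = +2.3910, q = Δφ/Δψ = 0.7723 → d_rh = R√(Δφ²+q²Δλ²) = 8034.7 nmi
Excess = (8034.7 − 7757.4) / 7757.4 = 277.3 / 7757.4 = 3.57% ≈ 3.6%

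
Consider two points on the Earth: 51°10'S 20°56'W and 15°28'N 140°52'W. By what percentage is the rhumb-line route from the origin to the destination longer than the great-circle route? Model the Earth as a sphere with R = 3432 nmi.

Great circle: σ = 2.1052 rad → d_gc = Rσ = 7224.9 nmi
Rhumb: Δφ = +1.1630, Δλ = -2.0932, Δψ = +1.3160, q = Δφ/Δψ = 0.8837 → d_rh = R√(Δφ²+q²Δλ²) = 7498.9 nmi
Excess = (7498.9 − 7224.9) / 7224.9 = 274.0 / 7224.9 = 3.79% ≈ 3.8%

3.8%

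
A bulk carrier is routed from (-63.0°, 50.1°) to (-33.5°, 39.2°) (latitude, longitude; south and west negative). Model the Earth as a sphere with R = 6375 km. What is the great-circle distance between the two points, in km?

3370 km

Haversine: a = sin²(Δφ/2)+cos φ₁ cos φ₂ sin²(Δλ/2) = 0.06824;  σ = 2·atan2(√a,√(1−a))
σ = 30.285° → d = Rσ = 6375·0.52858 = 3370 km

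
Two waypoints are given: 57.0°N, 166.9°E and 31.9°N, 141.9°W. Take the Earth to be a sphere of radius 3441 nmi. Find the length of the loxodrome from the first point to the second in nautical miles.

Rhumb course C = atan2(Δλ, Δψ) with Δψ = ln[tan(π/4+φ₂/2)/tan(π/4+φ₁/2)] = -0.6287, Δλ = +0.8936 → C = 125.13°
d = R·|Δφ| / |cos C| = 3441·0.43808 / 0.57541 = 2620 nmi

2620 nmi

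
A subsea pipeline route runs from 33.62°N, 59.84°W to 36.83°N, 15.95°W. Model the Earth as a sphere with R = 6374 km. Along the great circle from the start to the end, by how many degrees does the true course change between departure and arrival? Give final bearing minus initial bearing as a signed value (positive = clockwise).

+26.2°

At departure: θ₁ = atan2(sin Δλ cos φ₂, cos φ₁ sin φ₂ − sin φ₁ cos φ₂ cos Δλ) = 72.05°
At arrival: θ₂ = atan2(sin Δλ cos φ₁, −cos φ₂ sin φ₁ + sin φ₂ cos φ₁ cos Δλ) = 98.22°
Δθ = θ₂ − θ₁ = +26.2°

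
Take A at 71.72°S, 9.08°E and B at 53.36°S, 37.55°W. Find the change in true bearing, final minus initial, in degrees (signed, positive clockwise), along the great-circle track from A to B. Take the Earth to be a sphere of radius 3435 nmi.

+42.4°

Initial bearing θ₁ = atan2(sin Δλ cos φ₂, cos φ₁ sin φ₂ − sin φ₁ cos φ₂ cos Δλ) = 287.58°
Final bearing θ₂ = (initial bearing from the destination back to the start) + 180° = 329.93°
Δθ = θ₂ − θ₁ = +42.4°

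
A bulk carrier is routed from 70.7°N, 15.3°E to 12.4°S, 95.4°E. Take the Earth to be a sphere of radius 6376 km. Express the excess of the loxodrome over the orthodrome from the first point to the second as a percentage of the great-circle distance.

Great circle: σ = 1.7185 rad → d_gc = Rσ = 10957.2 km
Rhumb: Δφ = -1.4504, Δλ = +1.3980, Δψ = -1.9899, q = Δφ/Δψ = 0.7289 → d_rh = R√(Δφ²+q²Δλ²) = 11301.7 km
Excess = (11301.7 − 10957.2) / 10957.2 = 344.5 / 10957.2 = 3.14% ≈ 3.1%

3.1%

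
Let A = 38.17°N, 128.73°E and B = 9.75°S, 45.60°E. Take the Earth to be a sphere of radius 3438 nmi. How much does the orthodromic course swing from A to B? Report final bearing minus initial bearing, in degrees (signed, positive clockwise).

-26.8°

At departure: θ₁ = atan2(sin Δλ cos φ₂, cos φ₁ sin φ₂ − sin φ₁ cos φ₂ cos Δλ) = 258.11°
At arrival: θ₂ = atan2(sin Δλ cos φ₁, −cos φ₂ sin φ₁ + sin φ₂ cos φ₁ cos Δλ) = 231.31°
Δθ = θ₂ − θ₁ = -26.8°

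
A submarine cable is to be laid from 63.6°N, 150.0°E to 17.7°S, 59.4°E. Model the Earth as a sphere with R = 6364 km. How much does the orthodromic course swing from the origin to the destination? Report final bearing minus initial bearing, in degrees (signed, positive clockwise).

-54.9°

At departure: θ₁ = atan2(sin Δλ cos φ₂, cos φ₁ sin φ₂ − sin φ₁ cos φ₂ cos Δλ) = 262.45°
At arrival: θ₂ = atan2(sin Δλ cos φ₁, −cos φ₂ sin φ₁ + sin φ₂ cos φ₁ cos Δλ) = 207.56°
Δθ = θ₂ − θ₁ = -54.9°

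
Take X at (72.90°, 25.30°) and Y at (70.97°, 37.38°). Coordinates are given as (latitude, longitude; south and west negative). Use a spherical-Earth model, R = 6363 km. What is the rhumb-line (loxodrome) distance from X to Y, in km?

468 km

Rhumb course C = atan2(Δλ, Δψ) with Δψ = ln[tan(π/4+φ₂/2)/tan(π/4+φ₁/2)] = -0.1087, Δλ = +0.2108 → C = 117.28°
d = R·|Δφ| / |cos C| = 6363·0.03368 / 0.45835 = 468 km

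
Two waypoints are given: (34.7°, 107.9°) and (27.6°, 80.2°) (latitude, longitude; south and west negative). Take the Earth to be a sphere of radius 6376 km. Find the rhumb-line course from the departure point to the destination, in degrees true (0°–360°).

Meridional parts: M(φ₁)=+0.6465, M(φ₂)=+0.5015 → ΔM = -0.1450;  Δλ = -0.4835 rad
tan C = Δλ / ΔM = +3.3352 → C = 253.31°

253.3°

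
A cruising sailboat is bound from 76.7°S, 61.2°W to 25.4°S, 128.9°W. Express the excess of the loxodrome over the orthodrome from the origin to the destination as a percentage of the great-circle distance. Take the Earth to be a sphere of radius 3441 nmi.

Great circle: σ = 1.0515 rad → d_gc = Rσ = 3618.1 nmi
Rhumb: Δφ = +0.8954, Δλ = -1.1816, Δψ = +1.6905, q = Δφ/Δψ = 0.5296 → d_rh = R√(Δφ²+q²Δλ²) = 3758.9 nmi
Excess = (3758.9 − 3618.1) / 3618.1 = 140.8 / 3618.1 = 3.89% ≈ 3.9%

3.9%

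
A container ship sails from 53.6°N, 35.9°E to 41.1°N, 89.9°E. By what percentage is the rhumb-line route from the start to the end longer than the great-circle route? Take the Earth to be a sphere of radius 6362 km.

Great circle: σ = 0.6568 rad → d_gc = Rσ = 4178.4 km
Rhumb: Δφ = -0.2182, Δλ = +0.9425, Δψ = -0.3242, q = Δφ/Δψ = 0.6730 → d_rh = R√(Δφ²+q²Δλ²) = 4267.3 km
Excess = (4267.3 − 4178.4) / 4178.4 = 88.9 / 4178.4 = 2.13% ≈ 2.1%

2.1%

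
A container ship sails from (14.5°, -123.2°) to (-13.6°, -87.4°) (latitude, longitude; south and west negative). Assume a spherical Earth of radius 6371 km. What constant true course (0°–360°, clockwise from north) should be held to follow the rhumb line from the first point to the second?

128.4°

Δψ = ln[tan(π/4+φ₂/2)/tan(π/4+φ₁/2)] = -0.4954
Δλ = +0.6248 rad (taken the short way round)
course = atan2(Δλ, Δψ) = 128.41°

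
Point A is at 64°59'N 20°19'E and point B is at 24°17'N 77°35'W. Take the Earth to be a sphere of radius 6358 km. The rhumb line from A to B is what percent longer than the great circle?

7.6%

Great circle: σ = 1.2454 rad → d_gc = Rσ = 7918.2 km
Rhumb: Δφ = -0.7103, Δλ = -1.7087, Δψ = -1.0687, q = Δφ/Δψ = 0.6647 → d_rh = R√(Δφ²+q²Δλ²) = 8517.3 km
Excess = (8517.3 − 7918.2) / 7918.2 = 599.1 / 7918.2 = 7.57% ≈ 7.6%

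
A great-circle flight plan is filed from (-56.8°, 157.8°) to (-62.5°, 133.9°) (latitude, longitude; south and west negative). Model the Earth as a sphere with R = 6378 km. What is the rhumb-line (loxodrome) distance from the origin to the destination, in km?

Δψ = ln[tan(π/4+φ₂/2)/tan(π/4+φ₁/2)] = -0.1974;  Δφ = -0.0995 rad,  Δλ = -0.4171 rad
q = Δφ/Δψ = 0.5039
d = R·√(Δφ² + q²Δλ²) = 6378·0.23253 = 1483 km

1483 km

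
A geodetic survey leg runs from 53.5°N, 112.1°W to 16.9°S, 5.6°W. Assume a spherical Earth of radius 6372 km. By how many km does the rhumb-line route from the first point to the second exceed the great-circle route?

363 km

Great circle: cos σ = sin φ₁ sin φ₂ + cos φ₁ cos φ₂ cos Δλ,  σ = 1.9772 rad → d_gc = 12598.8 km
Rhumb line: Δψ = -1.4088, q = Δφ/Δψ = 0.8722, d_rh = R√(Δφ²+q²Δλ²) = 12962.1 km
Excess = 12962.1 − 12598.8 = 363.3 ≈ 363 km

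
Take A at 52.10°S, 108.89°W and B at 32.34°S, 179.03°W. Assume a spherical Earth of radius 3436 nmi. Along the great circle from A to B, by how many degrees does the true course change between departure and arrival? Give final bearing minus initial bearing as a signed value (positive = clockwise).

At departure: θ₁ = atan2(sin Δλ cos φ₂, cos φ₁ sin φ₂ − sin φ₁ cos φ₂ cos Δλ) = 262.68°
At arrival: θ₂ = atan2(sin Δλ cos φ₁, −cos φ₂ sin φ₁ + sin φ₂ cos φ₁ cos Δλ) = 313.85°
Δθ = θ₂ − θ₁ = +51.2°

+51.2°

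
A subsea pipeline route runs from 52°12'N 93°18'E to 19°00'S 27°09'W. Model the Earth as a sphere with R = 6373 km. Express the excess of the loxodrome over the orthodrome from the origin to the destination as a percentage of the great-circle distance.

3.6%

Great circle: σ = 2.1543 rad → d_gc = Rσ = 13729.3 km
Rhumb: Δφ = -1.2427, Δλ = -2.1022, Δψ = -1.4097, q = Δφ/Δψ = 0.8815 → d_rh = R√(Δφ²+q²Δλ²) = 14219.7 km
Excess = (14219.7 − 13729.3) / 13729.3 = 490.4 / 13729.3 = 3.57% ≈ 3.6%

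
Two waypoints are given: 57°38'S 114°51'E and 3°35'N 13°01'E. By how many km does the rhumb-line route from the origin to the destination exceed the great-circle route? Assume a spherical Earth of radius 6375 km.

485 km

Great circle: cos σ = sin φ₁ sin φ₂ + cos φ₁ cos φ₂ cos Δλ,  σ = 1.7339 rad → d_gc = 11053.44 km
Rhumb line: Δψ = +1.2997, q = Δφ/Δψ = 0.8220, d_rh = R√(Δφ²+q²Δλ²) = 11538.90 km
Excess = 11538.90 − 11053.44 = 485.46 ≈ 485 km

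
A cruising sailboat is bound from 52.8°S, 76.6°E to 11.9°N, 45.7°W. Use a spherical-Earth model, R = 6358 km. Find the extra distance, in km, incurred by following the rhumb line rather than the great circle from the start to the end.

643 km

Great circle: cos σ = sin φ₁ sin φ₂ + cos φ₁ cos φ₂ cos Δλ,  σ = 2.0719 rad → d_gc = 13173.0 km
Rhumb line: Δψ = +1.2983, q = Δφ/Δψ = 0.8698, d_rh = R√(Δφ²+q²Δλ²) = 13816.4 km
Excess = 13816.4 − 13173.0 = 643.4 ≈ 643 km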